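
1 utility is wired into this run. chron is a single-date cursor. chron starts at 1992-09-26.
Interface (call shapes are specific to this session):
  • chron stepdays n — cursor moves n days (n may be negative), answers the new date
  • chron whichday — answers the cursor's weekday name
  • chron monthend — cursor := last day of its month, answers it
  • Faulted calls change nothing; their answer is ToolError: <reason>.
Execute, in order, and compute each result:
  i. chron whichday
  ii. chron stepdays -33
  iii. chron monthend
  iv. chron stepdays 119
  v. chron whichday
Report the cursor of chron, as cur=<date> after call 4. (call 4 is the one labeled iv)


Answer: cur=1992-12-28

Derivation:
-- chron whichday() == Saturday
-- chron stepdays(n→-33) == 1992-08-24
-- chron monthend() == 1992-08-31
-- chron stepdays(n→119) == 1992-12-28
-- chron whichday() == Monday


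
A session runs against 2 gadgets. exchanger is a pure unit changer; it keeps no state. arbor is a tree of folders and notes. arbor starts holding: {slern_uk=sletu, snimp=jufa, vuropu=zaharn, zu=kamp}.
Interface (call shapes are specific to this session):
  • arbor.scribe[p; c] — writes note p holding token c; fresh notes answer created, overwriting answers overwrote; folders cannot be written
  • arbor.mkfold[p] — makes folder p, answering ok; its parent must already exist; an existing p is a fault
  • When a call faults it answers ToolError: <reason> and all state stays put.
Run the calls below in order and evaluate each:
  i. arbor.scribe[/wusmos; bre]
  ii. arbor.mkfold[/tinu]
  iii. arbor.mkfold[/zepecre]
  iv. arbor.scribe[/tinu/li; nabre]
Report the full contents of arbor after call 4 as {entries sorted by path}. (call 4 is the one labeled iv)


→ arbor.scribe(p='/wusmos', c='bre')
← created
→ arbor.mkfold(p='/tinu')
← ok
→ arbor.mkfold(p='/zepecre')
← ok
→ arbor.scribe(p='/tinu/li', c='nabre')
← created

Answer: {slern_uk=sletu, snimp=jufa, tinu/, tinu/li=nabre, vuropu=zaharn, wusmos=bre, zepecre/, zu=kamp}


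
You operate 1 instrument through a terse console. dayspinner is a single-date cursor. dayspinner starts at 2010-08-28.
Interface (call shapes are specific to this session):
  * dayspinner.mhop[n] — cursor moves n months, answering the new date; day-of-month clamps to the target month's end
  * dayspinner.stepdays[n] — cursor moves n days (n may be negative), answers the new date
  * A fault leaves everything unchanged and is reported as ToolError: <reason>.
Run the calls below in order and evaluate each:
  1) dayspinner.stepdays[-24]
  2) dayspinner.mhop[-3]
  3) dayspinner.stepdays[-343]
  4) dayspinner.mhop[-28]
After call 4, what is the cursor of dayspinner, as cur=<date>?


Answer: cur=2007-01-26

Derivation:
I invoke dayspinner.stepdays using n: -24: 2010-08-04.
I use dayspinner.mhop using n: -3, → 2010-05-04.
Now I run dayspinner.stepdays using n: -343, and get 2009-05-26.
Calling dayspinner.mhop using n: -28, and see 2007-01-26.


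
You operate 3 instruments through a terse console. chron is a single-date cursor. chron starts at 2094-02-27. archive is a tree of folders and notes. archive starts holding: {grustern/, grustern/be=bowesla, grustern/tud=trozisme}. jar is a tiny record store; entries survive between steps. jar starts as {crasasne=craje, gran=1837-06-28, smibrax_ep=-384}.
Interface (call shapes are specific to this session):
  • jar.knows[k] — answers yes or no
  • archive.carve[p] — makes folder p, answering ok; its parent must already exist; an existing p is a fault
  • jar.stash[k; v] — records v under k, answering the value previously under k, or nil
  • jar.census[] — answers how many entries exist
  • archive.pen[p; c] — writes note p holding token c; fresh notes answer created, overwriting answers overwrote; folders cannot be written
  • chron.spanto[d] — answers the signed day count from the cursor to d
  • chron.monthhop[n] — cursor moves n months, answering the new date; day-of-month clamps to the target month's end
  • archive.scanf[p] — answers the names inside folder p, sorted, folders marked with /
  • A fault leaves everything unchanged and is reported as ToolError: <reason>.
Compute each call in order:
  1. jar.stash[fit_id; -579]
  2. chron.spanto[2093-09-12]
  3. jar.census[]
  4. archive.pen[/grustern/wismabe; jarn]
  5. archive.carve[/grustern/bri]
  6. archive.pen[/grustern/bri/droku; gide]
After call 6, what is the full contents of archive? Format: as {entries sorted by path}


Answer: {grustern/, grustern/be=bowesla, grustern/bri/, grustern/bri/droku=gide, grustern/tud=trozisme, grustern/wismabe=jarn}

Derivation:
-> jar.stash(k→fit_id, v→-579)
<- nil
-> chron.spanto(d→2093-09-12)
<- -168
-> jar.census()
<- 4
-> archive.pen(p→/grustern/wismabe, c→jarn)
<- created
-> archive.carve(p→/grustern/bri)
<- ok
-> archive.pen(p→/grustern/bri/droku, c→gide)
<- created


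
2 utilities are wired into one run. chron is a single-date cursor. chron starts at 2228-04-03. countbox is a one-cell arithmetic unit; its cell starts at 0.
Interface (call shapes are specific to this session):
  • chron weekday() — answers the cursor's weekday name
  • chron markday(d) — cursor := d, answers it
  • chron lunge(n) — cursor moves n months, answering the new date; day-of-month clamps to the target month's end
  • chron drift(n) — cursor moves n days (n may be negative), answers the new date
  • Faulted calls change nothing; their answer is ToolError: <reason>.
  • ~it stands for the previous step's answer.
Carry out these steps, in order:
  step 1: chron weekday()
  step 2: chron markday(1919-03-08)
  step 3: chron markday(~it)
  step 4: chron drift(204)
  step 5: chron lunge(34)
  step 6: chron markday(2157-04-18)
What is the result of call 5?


;; 1. chron weekday() : Thursday
;; 2. chron markday(d='1919-03-08') : 1919-03-08
;; 3. chron markday(d='~it') : 1919-03-08
;; 4. chron drift(n='204') : 1919-09-28
;; 5. chron lunge(n='34') : 1922-07-28
;; 6. chron markday(d='2157-04-18') : 2157-04-18

Answer: 1922-07-28


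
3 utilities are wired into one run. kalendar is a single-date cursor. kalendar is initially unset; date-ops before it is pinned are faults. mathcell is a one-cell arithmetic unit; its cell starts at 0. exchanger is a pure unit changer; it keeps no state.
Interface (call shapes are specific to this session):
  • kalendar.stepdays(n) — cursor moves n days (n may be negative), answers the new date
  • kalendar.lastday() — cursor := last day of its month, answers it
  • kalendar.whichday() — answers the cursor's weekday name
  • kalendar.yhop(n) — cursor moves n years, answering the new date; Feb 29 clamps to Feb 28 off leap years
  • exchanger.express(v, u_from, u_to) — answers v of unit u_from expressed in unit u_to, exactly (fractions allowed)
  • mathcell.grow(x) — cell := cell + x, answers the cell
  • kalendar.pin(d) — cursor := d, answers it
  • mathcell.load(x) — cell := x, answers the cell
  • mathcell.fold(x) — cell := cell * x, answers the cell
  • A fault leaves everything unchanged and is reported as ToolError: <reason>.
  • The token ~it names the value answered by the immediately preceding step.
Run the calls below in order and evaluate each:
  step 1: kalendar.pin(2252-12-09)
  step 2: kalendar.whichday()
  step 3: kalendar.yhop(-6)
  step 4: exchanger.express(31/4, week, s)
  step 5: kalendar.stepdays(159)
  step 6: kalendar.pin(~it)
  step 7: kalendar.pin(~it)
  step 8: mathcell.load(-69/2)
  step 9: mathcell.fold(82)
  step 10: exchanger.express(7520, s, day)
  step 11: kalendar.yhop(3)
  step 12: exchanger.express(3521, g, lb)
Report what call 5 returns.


Calling kalendar.pin(d=2252-12-09), — result: 2252-12-09.
I use kalendar.whichday, and get Thursday.
I try kalendar.yhop(n=-6), — result: 2246-12-09.
Invoking exchanger.express(v=31/4, u_from=week, u_to=s), — result: 4687200.
I run kalendar.stepdays(n=159), yielding 2247-05-17.
I try kalendar.pin(d=~it), and observe 2247-05-17.
Then kalendar.pin(d=~it), and get 2247-05-17.
I call mathcell.load(x=-69/2), which returns -69/2.
Calling mathcell.fold(x=82), → -2829.
Next I call exchanger.express(v=7520, u_from=s, u_to=day), — result: 47/540.
Then kalendar.yhop(n=3), and see 2250-05-17.
I try exchanger.express(v=3521, u_from=g, u_to=lb): 50300000/6479891.

Answer: 2247-05-17


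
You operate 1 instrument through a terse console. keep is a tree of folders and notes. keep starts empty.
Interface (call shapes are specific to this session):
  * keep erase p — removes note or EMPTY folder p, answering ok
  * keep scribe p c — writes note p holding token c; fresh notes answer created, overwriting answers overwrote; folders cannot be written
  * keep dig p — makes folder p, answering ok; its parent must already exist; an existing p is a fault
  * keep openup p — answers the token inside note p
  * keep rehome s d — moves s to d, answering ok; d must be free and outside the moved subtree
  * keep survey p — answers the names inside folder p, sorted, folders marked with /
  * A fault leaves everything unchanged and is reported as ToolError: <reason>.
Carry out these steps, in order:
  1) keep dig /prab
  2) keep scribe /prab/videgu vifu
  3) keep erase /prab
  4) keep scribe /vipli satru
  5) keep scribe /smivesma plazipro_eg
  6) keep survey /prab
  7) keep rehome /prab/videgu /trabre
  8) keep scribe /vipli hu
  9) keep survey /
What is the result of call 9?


Using keep dig with p: /prab, which returns ok.
Next I call keep scribe with p: /prab/videgu, c: vifu, — result: created.
Using keep erase with p: /prab: ToolError: not empty.
Calling keep scribe with p: /vipli, c: satru, giving created.
I try keep scribe with p: /smivesma, c: plazipro_eg, which returns created.
Calling keep survey with p: /prab, and get [videgu].
I use keep rehome with s: /prab/videgu, d: /trabre, giving ok.
Using keep scribe with p: /vipli, c: hu, and observe overwrote.
I call keep survey with p: /, — result: [prab/, smivesma, trabre, vipli].

Answer: [prab/, smivesma, trabre, vipli]


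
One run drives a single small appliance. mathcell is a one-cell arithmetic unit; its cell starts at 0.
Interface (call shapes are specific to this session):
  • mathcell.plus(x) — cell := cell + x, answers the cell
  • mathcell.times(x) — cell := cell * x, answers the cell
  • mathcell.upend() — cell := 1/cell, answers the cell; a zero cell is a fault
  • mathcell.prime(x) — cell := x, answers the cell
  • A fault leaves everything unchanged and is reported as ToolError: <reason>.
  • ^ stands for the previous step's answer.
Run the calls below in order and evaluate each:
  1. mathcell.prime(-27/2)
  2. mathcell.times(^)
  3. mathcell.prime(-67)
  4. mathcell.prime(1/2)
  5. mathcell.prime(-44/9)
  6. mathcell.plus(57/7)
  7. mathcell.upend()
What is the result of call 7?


Act: mathcell.prime[-27/2]
Obs: -27/2
Act: mathcell.times[^]
Obs: 729/4
Act: mathcell.prime[-67]
Obs: -67
Act: mathcell.prime[1/2]
Obs: 1/2
Act: mathcell.prime[-44/9]
Obs: -44/9
Act: mathcell.plus[57/7]
Obs: 205/63
Act: mathcell.upend[]
Obs: 63/205

Answer: 63/205


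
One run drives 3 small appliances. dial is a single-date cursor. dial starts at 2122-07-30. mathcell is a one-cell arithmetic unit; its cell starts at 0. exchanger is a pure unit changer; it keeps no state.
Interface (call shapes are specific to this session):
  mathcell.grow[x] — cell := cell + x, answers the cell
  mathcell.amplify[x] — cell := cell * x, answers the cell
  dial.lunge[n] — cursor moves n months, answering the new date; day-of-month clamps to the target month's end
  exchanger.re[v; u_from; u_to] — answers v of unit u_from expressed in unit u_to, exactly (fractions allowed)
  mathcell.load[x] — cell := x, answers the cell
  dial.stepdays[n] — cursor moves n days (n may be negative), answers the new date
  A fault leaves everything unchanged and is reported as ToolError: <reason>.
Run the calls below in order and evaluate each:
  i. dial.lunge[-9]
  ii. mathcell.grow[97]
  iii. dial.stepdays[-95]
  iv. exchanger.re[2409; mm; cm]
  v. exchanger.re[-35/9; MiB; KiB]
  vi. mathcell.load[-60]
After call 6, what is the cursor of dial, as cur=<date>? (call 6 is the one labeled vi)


Answer: cur=2121-07-27

Derivation:
Calling lunge using n→-9, and get 2121-10-30.
Then grow using x→97, — result: 97.
Then stepdays using n→-95: 2121-07-27.
Calling re using v→2409, u_from→mm, u_to→cm, → 2409/10.
Now I run re using v→-35/9, u_from→MiB, u_to→KiB, — result: -35840/9.
I use load using x→-60, and see -60.


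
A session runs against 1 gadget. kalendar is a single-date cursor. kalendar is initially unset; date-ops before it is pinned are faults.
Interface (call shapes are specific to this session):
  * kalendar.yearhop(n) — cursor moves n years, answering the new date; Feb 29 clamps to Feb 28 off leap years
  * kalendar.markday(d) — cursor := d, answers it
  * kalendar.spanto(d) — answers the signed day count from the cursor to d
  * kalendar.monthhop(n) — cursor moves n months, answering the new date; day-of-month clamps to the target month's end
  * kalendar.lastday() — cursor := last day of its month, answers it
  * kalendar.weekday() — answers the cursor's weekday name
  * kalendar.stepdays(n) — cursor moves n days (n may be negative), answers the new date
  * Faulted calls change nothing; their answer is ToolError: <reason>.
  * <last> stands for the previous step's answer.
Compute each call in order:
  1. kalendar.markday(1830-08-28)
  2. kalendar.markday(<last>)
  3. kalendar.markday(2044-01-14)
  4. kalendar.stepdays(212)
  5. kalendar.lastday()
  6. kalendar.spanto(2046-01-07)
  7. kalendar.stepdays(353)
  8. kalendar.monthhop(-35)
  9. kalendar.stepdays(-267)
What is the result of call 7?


Answer: 2045-08-19

Derivation:
# 1. markday(1830-08-28) ~> 1830-08-28
# 2. markday(<last>) ~> 1830-08-28
# 3. markday(2044-01-14) ~> 2044-01-14
# 4. stepdays(212) ~> 2044-08-13
# 5. lastday() ~> 2044-08-31
# 6. spanto(2046-01-07) ~> 494
# 7. stepdays(353) ~> 2045-08-19
# 8. monthhop(-35) ~> 2042-09-19
# 9. stepdays(-267) ~> 2041-12-26


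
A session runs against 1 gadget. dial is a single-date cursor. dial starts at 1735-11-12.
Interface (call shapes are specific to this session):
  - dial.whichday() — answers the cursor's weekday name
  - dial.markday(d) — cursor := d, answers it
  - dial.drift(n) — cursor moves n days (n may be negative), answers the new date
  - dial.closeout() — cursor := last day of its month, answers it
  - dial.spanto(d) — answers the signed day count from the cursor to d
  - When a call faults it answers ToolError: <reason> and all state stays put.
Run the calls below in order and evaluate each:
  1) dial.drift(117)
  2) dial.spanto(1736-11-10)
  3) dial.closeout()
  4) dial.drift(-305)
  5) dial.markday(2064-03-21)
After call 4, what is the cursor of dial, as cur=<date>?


! 1. dial.drift(n: 117) == 1736-03-08
! 2. dial.spanto(d: 1736-11-10) == 247
! 3. dial.closeout() == 1736-03-31
! 4. dial.drift(n: -305) == 1735-05-31
! 5. dial.markday(d: 2064-03-21) == 2064-03-21

Answer: cur=1735-05-31


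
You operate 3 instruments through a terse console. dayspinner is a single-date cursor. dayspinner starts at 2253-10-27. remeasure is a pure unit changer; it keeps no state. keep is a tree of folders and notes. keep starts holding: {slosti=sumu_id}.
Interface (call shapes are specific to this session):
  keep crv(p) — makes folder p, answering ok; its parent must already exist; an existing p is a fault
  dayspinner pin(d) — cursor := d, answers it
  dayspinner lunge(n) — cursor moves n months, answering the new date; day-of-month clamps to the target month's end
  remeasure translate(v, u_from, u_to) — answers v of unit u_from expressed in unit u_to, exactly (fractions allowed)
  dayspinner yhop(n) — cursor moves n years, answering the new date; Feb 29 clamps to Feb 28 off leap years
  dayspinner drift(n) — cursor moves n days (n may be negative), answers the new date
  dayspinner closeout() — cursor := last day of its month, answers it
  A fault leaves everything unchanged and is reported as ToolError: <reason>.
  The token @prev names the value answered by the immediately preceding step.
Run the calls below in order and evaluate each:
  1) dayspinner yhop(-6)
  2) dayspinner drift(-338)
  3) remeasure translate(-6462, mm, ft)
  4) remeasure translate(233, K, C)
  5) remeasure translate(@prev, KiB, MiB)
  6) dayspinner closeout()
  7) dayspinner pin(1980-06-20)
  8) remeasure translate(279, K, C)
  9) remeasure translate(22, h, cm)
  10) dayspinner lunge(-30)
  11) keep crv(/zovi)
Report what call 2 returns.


·→ dayspinner yhop(n→-6)
·← 2247-10-27
·→ dayspinner drift(n→-338)
·← 2246-11-23
·→ remeasure translate(v→-6462, u_from→mm, u_to→ft)
·← -5385/254
·→ remeasure translate(v→233, u_from→K, u_to→C)
·← -803/20
·→ remeasure translate(v→@prev, u_from→KiB, u_to→MiB)
·← -803/20480
·→ dayspinner closeout()
·← 2246-11-30
·→ dayspinner pin(d→1980-06-20)
·← 1980-06-20
·→ remeasure translate(v→279, u_from→K, u_to→C)
·← 117/20
·→ remeasure translate(v→22, u_from→h, u_to→cm)
·← ToolError: incompatible units
·→ dayspinner lunge(n→-30)
·← 1977-12-20
·→ keep crv(p→/zovi)
·← ok

Answer: 2246-11-23


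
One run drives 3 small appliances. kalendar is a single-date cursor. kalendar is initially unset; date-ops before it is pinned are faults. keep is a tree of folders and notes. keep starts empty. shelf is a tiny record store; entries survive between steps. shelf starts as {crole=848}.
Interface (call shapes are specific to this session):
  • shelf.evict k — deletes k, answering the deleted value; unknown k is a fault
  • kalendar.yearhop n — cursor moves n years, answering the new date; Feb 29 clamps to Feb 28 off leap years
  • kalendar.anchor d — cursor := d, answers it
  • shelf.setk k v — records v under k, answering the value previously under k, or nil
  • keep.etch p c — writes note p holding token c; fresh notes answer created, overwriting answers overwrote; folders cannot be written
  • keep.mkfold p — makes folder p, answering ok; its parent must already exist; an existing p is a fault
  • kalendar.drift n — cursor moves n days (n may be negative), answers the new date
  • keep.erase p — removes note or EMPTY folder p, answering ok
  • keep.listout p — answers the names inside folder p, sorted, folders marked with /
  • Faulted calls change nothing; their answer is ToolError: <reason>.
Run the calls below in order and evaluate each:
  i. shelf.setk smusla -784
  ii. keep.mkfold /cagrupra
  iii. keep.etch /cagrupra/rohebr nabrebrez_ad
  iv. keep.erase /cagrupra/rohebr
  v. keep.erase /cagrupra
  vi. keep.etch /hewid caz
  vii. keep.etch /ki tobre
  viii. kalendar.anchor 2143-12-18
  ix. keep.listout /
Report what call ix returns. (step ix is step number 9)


Invoking shelf.setk with k: smusla, v: -784, and see nil.
I call keep.mkfold with p: /cagrupra, — result: ok.
I call keep.etch with p: /cagrupra/rohebr, c: nabrebrez_ad: created.
I run keep.erase with p: /cagrupra/rohebr, yielding ok.
Invoking keep.erase with p: /cagrupra, → ok.
I run keep.etch with p: /hewid, c: caz: created.
Now I run keep.etch with p: /ki, c: tobre, giving created.
I use kalendar.anchor with d: 2143-12-18, — result: 2143-12-18.
I invoke keep.listout with p: /, giving [hewid, ki].

Answer: [hewid, ki]


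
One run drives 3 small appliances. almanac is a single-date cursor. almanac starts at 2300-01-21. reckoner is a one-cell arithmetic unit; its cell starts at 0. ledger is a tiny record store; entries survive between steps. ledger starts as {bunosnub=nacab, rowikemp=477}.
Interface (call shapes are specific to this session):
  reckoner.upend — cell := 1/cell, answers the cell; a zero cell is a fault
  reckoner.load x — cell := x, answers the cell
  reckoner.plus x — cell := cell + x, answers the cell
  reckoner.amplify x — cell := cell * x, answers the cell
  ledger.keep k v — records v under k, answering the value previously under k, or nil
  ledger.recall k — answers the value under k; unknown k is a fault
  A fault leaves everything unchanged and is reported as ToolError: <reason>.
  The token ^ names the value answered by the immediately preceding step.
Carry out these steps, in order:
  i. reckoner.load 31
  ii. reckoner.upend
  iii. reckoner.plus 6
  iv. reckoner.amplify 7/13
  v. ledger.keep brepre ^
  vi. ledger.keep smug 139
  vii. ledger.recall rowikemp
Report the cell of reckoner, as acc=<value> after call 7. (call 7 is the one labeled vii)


I call reckoner.load using 31, yielding 31.
I use reckoner.upend, — result: 1/31.
I call reckoner.plus using 6, and get 187/31.
Using reckoner.amplify using 7/13, and get 1309/403.
I invoke ledger.keep using brepre, ^, — result: nil.
I call ledger.keep using smug, 139, → nil.
Invoking ledger.recall using rowikemp, yielding 477.

Answer: acc=1309/403


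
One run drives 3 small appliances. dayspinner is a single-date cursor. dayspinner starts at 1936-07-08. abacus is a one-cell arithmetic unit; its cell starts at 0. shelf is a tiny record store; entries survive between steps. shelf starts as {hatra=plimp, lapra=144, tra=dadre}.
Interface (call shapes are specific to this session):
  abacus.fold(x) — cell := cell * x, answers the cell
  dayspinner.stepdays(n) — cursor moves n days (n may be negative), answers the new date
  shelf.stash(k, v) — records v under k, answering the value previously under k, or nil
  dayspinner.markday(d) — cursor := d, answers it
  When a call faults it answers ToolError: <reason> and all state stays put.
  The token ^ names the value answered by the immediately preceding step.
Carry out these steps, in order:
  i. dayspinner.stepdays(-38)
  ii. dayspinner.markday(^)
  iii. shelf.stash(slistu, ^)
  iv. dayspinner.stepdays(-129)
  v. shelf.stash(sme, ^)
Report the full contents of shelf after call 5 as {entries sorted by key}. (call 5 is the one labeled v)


Answer: {hatra=plimp, lapra=144, slistu=1936-05-31, sme=1936-01-23, tra=dadre}

Derivation:
>> dayspinner.stepdays(n→-38)
<< 1936-05-31
>> dayspinner.markday(d→^)
<< 1936-05-31
>> shelf.stash(k→slistu, v→^)
<< nil
>> dayspinner.stepdays(n→-129)
<< 1936-01-23
>> shelf.stash(k→sme, v→^)
<< nil


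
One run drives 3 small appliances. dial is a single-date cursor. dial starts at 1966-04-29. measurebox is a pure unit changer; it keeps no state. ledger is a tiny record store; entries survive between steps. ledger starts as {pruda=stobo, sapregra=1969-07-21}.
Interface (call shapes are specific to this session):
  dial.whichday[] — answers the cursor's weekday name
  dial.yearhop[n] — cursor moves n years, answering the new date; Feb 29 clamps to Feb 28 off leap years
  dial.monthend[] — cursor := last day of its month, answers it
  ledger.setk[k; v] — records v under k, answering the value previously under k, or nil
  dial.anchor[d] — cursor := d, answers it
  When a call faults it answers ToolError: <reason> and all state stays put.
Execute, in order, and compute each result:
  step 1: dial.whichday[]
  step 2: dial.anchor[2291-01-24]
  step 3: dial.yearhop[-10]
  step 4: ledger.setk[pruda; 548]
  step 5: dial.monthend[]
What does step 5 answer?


Answer: 2281-01-31

Derivation:
→ whichday()
← Friday
→ anchor(d→2291-01-24)
← 2291-01-24
→ yearhop(n→-10)
← 2281-01-24
→ setk(k→pruda, v→548)
← stobo
→ monthend()
← 2281-01-31


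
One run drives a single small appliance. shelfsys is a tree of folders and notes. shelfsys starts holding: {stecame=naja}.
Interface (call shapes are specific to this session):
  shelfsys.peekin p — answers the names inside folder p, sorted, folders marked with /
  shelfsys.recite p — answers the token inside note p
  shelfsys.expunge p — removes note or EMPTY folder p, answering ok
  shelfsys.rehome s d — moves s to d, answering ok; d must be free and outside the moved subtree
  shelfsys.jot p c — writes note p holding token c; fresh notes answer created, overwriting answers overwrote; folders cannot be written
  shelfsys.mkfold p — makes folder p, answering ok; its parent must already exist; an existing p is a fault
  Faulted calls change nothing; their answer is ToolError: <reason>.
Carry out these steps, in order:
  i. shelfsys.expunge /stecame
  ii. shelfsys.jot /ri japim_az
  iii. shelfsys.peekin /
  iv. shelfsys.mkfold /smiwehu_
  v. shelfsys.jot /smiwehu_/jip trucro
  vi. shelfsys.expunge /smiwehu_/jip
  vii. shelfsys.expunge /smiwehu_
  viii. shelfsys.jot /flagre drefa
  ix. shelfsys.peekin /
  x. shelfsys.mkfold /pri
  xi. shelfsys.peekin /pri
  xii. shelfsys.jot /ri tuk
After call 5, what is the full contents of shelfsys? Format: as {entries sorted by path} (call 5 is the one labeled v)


Answer: {ri=japim_az, smiwehu_/, smiwehu_/jip=trucro}

Derivation:
Now I run shelfsys.expunge using p=/stecame, yielding ok.
Using shelfsys.jot using p=/ri, c=japim_az, which returns created.
Next I call shelfsys.peekin using p=/, and observe [ri].
Next I call shelfsys.mkfold using p=/smiwehu_, yielding ok.
Calling shelfsys.jot using p=/smiwehu_/jip, c=trucro, giving created.
I use shelfsys.expunge using p=/smiwehu_/jip, — result: ok.
Then shelfsys.expunge using p=/smiwehu_, and see ok.
I invoke shelfsys.jot using p=/flagre, c=drefa, and see created.
I invoke shelfsys.peekin using p=/, → [flagre, ri].
I use shelfsys.mkfold using p=/pri, — result: ok.
Now I run shelfsys.peekin using p=/pri, — result: [].
I try shelfsys.jot using p=/ri, c=tuk, yielding overwrote.


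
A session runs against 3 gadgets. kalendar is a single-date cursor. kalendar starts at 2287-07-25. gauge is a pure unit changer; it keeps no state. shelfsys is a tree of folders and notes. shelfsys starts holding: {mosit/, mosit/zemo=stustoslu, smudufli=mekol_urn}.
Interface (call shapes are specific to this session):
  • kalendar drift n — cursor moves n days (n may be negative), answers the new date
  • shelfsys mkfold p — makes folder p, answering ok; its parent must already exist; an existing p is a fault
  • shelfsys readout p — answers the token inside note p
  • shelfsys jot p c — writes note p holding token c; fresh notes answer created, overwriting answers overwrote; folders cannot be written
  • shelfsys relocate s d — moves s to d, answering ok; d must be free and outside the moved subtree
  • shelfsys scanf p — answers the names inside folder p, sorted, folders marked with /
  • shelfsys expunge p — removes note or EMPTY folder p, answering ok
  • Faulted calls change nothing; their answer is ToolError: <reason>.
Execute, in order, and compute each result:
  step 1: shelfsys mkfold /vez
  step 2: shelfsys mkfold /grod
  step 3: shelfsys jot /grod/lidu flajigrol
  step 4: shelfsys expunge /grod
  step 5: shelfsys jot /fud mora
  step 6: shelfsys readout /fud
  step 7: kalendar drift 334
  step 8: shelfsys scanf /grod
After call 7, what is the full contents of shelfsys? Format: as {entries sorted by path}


;; 1. shelfsys mkfold(p: /vez) => ok
;; 2. shelfsys mkfold(p: /grod) => ok
;; 3. shelfsys jot(p: /grod/lidu, c: flajigrol) => created
;; 4. shelfsys expunge(p: /grod) => ToolError: not empty
;; 5. shelfsys jot(p: /fud, c: mora) => created
;; 6. shelfsys readout(p: /fud) => mora
;; 7. kalendar drift(n: 334) => 2288-06-23
;; 8. shelfsys scanf(p: /grod) => [lidu]

Answer: {fud=mora, grod/, grod/lidu=flajigrol, mosit/, mosit/zemo=stustoslu, smudufli=mekol_urn, vez/}


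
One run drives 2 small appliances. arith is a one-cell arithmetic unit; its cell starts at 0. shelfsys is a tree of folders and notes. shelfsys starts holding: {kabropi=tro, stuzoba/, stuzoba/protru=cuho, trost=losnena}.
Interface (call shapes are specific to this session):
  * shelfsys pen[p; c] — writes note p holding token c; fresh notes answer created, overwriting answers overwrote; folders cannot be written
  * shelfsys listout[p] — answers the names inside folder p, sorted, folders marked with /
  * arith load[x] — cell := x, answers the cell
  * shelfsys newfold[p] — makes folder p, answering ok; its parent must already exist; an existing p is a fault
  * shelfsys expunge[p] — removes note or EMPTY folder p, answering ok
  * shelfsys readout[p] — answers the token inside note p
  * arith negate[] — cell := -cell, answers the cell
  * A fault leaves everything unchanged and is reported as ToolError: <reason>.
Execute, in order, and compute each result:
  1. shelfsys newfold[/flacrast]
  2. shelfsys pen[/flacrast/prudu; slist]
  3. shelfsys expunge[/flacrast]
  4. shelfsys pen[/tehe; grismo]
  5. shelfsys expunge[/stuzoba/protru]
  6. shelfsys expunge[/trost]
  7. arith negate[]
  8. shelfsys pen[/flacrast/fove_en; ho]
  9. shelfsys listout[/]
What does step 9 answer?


Answer: [flacrast/, kabropi, stuzoba/, tehe]

Derivation:
I invoke shelfsys newfold passing p: /flacrast, → ok.
I try shelfsys pen passing p: /flacrast/prudu, c: slist: created.
Then shelfsys expunge passing p: /flacrast, and observe ToolError: not empty.
I use shelfsys pen passing p: /tehe, c: grismo, which returns created.
I try shelfsys expunge passing p: /stuzoba/protru, and observe ok.
I call shelfsys expunge passing p: /trost, and see ok.
I invoke arith negate(), and see 0.
Now I run shelfsys pen passing p: /flacrast/fove_en, c: ho, giving created.
Invoking shelfsys listout passing p: /, giving [flacrast/, kabropi, stuzoba/, tehe].


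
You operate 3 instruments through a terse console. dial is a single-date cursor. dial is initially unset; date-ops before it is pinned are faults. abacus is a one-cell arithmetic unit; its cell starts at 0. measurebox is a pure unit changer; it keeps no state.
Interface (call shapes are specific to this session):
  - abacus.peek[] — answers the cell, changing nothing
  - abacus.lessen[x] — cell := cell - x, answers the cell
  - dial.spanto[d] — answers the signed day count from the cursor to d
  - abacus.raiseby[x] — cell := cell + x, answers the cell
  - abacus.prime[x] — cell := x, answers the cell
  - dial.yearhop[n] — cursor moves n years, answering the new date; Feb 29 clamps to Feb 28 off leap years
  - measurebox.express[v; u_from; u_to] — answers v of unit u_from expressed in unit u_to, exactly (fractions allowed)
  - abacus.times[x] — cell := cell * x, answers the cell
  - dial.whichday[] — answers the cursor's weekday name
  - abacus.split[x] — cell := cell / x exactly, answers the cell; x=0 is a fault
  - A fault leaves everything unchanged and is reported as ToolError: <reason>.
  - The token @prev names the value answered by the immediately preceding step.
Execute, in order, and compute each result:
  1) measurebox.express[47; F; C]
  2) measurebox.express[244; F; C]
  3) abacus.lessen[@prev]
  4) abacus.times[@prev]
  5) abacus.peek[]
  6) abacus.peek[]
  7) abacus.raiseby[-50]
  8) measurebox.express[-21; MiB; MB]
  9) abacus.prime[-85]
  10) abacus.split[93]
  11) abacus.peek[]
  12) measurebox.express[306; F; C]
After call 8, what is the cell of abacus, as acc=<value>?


==> express(47, F, C)
<== 25/3
==> express(244, F, C)
<== 1060/9
==> lessen(@prev)
<== -1060/9
==> times(@prev)
<== 1123600/81
==> peek()
<== 1123600/81
==> peek()
<== 1123600/81
==> raiseby(-50)
<== 1119550/81
==> express(-21, MiB, MB)
<== -344064/15625
==> prime(-85)
<== -85
==> split(93)
<== -85/93
==> peek()
<== -85/93
==> express(306, F, C)
<== 1370/9

Answer: acc=1119550/81


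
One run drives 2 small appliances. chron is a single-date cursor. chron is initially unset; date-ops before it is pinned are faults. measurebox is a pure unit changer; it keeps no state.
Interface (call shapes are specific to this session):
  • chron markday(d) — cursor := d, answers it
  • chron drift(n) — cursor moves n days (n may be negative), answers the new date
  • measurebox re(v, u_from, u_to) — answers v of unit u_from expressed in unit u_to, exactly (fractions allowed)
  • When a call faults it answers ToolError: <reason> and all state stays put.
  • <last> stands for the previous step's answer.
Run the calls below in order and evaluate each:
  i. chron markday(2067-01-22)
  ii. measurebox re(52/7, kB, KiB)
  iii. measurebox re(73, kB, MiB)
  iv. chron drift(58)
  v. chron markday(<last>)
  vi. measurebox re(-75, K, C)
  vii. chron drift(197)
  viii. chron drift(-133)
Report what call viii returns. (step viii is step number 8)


Answer: 2067-05-24

Derivation:
·→ chron markday(d: 2067-01-22)
·← 2067-01-22
·→ measurebox re(v: 52/7, u_from: kB, u_to: KiB)
·← 1625/224
·→ measurebox re(v: 73, u_from: kB, u_to: MiB)
·← 9125/131072
·→ chron drift(n: 58)
·← 2067-03-21
·→ chron markday(d: <last>)
·← 2067-03-21
·→ measurebox re(v: -75, u_from: K, u_to: C)
·← -6963/20
·→ chron drift(n: 197)
·← 2067-10-04
·→ chron drift(n: -133)
·← 2067-05-24


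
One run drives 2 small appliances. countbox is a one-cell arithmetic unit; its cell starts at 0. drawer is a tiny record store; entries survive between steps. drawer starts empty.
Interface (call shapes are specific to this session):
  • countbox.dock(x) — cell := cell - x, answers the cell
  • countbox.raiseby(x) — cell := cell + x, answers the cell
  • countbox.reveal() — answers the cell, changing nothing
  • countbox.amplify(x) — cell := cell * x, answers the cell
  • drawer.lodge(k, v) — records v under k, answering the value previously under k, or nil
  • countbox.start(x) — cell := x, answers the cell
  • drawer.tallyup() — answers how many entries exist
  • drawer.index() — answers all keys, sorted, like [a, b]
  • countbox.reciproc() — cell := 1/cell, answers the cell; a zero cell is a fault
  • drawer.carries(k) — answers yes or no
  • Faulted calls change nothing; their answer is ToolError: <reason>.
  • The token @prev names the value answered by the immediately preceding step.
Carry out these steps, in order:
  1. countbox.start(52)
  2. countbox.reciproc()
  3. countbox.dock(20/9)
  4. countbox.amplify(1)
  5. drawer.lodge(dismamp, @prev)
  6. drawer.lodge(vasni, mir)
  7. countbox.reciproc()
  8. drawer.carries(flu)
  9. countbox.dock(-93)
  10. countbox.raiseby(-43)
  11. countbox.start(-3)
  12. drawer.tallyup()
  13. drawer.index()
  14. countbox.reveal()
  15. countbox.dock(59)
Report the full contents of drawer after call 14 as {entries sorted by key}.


I call countbox.start(52), giving 52.
Calling countbox.reciproc, which returns 1/52.
I try countbox.dock(20/9): -1031/468.
Invoking countbox.amplify(1): -1031/468.
I call drawer.lodge(dismamp, @prev), and observe nil.
Then drawer.lodge(vasni, mir), which returns nil.
I call countbox.reciproc, and see -468/1031.
Invoking drawer.carries(flu): no.
Then countbox.dock(-93), and see 95415/1031.
I invoke countbox.raiseby(-43), and get 51082/1031.
Now I run countbox.start(-3), and get -3.
Then drawer.tallyup(), which returns 2.
Using drawer.index, and get [dismamp, vasni].
I call countbox.reveal(), which returns -3.
Using countbox.dock(59), yielding -62.

Answer: {dismamp=-1031/468, vasni=mir}


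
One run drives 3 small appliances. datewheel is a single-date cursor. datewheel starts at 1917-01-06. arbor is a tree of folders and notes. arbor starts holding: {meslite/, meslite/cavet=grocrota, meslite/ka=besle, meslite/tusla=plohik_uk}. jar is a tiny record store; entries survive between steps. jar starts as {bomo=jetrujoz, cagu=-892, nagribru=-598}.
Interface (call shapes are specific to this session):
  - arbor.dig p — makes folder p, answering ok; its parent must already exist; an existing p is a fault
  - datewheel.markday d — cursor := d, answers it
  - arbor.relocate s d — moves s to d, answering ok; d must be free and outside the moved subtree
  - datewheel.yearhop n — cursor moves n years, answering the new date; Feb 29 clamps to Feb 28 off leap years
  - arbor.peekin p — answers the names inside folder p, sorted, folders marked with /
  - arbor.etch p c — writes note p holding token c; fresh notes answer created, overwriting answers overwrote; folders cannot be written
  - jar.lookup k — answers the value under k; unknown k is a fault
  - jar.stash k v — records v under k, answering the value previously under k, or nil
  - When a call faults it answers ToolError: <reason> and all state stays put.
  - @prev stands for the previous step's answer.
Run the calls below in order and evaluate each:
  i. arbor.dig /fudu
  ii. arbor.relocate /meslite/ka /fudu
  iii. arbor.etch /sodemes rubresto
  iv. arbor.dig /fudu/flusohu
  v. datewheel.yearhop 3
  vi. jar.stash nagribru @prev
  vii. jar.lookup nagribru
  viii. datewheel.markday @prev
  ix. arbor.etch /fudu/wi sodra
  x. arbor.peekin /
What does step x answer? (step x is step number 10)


Answer: [fudu/, meslite/, sodemes]

Derivation:
I try arbor.dig(p: /fudu), and see ok.
I use arbor.relocate(s: /meslite/ka, d: /fudu), and observe ToolError: exists.
Next I call arbor.etch(p: /sodemes, c: rubresto), and get created.
I run arbor.dig(p: /fudu/flusohu), which returns ok.
Now I run datewheel.yearhop(n: 3), giving 1920-01-06.
Calling jar.stash(k: nagribru, v: @prev), giving -598.
I call jar.lookup(k: nagribru), and get 1920-01-06.
Now I run datewheel.markday(d: @prev), → 1920-01-06.
Invoking arbor.etch(p: /fudu/wi, c: sodra), which returns created.
I try arbor.peekin(p: /), giving [fudu/, meslite/, sodemes].


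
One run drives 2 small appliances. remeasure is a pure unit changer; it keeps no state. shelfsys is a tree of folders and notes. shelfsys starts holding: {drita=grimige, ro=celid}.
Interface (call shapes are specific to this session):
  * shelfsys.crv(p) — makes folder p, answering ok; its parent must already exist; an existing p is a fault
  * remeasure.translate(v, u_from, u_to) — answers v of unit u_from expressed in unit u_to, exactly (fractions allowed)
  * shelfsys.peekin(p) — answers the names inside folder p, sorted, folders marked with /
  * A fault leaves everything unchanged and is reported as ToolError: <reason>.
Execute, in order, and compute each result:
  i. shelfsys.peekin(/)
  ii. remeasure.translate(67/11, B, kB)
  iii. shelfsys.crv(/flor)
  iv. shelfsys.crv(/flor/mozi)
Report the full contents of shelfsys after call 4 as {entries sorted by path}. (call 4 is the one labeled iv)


// shelfsys.peekin(p=/) : [drita, ro]
// remeasure.translate(v=67/11, u_from=B, u_to=kB) : 67/11000
// shelfsys.crv(p=/flor) : ok
// shelfsys.crv(p=/flor/mozi) : ok

Answer: {drita=grimige, flor/, flor/mozi/, ro=celid}


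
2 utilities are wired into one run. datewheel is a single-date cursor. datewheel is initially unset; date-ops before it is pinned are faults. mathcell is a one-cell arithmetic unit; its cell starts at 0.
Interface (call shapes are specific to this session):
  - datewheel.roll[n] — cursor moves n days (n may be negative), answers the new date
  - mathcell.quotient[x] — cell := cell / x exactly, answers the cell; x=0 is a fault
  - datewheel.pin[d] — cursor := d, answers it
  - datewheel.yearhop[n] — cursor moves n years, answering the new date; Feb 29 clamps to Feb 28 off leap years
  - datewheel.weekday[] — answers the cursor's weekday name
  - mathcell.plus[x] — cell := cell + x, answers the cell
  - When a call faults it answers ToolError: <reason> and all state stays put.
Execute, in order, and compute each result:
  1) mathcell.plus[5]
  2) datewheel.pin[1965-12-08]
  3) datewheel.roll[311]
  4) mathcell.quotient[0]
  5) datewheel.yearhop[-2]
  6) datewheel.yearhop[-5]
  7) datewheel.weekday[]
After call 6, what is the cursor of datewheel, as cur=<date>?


# 1. mathcell.plus(x='5') : 5
# 2. datewheel.pin(d='1965-12-08') : 1965-12-08
# 3. datewheel.roll(n='311') : 1966-10-15
# 4. mathcell.quotient(x='0') : ToolError: division by zero
# 5. datewheel.yearhop(n='-2') : 1964-10-15
# 6. datewheel.yearhop(n='-5') : 1959-10-15
# 7. datewheel.weekday() : Thursday

Answer: cur=1959-10-15


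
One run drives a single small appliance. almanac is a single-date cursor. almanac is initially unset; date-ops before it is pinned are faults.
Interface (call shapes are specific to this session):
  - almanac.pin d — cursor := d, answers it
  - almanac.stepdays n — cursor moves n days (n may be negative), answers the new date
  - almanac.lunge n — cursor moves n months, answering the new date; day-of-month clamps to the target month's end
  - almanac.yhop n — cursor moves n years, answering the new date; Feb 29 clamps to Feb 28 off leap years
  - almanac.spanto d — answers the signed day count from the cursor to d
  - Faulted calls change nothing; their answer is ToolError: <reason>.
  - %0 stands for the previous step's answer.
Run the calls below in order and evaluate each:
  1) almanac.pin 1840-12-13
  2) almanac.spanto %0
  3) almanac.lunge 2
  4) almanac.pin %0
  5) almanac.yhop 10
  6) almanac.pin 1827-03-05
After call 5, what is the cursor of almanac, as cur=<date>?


Act: almanac.pin[d=1840-12-13]
Obs: 1840-12-13
Act: almanac.spanto[d=%0]
Obs: 0
Act: almanac.lunge[n=2]
Obs: 1841-02-13
Act: almanac.pin[d=%0]
Obs: 1841-02-13
Act: almanac.yhop[n=10]
Obs: 1851-02-13
Act: almanac.pin[d=1827-03-05]
Obs: 1827-03-05

Answer: cur=1851-02-13
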